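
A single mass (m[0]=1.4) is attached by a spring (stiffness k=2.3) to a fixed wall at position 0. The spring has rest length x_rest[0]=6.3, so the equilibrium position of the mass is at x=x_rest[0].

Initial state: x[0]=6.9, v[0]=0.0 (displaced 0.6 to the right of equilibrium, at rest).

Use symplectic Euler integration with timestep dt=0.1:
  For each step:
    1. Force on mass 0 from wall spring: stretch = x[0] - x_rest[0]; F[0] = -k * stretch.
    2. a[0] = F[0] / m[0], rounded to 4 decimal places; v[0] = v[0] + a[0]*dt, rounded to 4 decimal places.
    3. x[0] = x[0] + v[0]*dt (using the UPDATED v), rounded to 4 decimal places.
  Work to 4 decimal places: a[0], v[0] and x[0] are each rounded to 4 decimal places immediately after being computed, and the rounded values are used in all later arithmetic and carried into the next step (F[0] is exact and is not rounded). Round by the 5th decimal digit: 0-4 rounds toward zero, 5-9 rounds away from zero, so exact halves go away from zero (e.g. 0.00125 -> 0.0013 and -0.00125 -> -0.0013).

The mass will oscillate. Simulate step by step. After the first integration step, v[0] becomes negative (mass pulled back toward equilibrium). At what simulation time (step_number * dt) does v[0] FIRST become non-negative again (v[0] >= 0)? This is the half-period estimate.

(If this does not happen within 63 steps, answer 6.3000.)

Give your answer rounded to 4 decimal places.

Answer: 2.5000

Derivation:
Step 0: x=[6.9000] v=[0.0000]
Step 1: x=[6.8901] v=[-0.0986]
Step 2: x=[6.8705] v=[-0.1956]
Step 3: x=[6.8416] v=[-0.2893]
Step 4: x=[6.8038] v=[-0.3783]
Step 5: x=[6.7577] v=[-0.4611]
Step 6: x=[6.7041] v=[-0.5363]
Step 7: x=[6.6438] v=[-0.6027]
Step 8: x=[6.5779] v=[-0.6592]
Step 9: x=[6.5074] v=[-0.7049]
Step 10: x=[6.4335] v=[-0.7390]
Step 11: x=[6.3574] v=[-0.7609]
Step 12: x=[6.2804] v=[-0.7703]
Step 13: x=[6.2037] v=[-0.7671]
Step 14: x=[6.1286] v=[-0.7513]
Step 15: x=[6.0563] v=[-0.7231]
Step 16: x=[5.9880] v=[-0.6831]
Step 17: x=[5.9248] v=[-0.6318]
Step 18: x=[5.8678] v=[-0.5702]
Step 19: x=[5.8179] v=[-0.4992]
Step 20: x=[5.7759] v=[-0.4200]
Step 21: x=[5.7425] v=[-0.3339]
Step 22: x=[5.7183] v=[-0.2423]
Step 23: x=[5.7036] v=[-0.1467]
Step 24: x=[5.6987] v=[-0.0487]
Step 25: x=[5.7037] v=[0.0501]
First v>=0 after going negative at step 25, time=2.5000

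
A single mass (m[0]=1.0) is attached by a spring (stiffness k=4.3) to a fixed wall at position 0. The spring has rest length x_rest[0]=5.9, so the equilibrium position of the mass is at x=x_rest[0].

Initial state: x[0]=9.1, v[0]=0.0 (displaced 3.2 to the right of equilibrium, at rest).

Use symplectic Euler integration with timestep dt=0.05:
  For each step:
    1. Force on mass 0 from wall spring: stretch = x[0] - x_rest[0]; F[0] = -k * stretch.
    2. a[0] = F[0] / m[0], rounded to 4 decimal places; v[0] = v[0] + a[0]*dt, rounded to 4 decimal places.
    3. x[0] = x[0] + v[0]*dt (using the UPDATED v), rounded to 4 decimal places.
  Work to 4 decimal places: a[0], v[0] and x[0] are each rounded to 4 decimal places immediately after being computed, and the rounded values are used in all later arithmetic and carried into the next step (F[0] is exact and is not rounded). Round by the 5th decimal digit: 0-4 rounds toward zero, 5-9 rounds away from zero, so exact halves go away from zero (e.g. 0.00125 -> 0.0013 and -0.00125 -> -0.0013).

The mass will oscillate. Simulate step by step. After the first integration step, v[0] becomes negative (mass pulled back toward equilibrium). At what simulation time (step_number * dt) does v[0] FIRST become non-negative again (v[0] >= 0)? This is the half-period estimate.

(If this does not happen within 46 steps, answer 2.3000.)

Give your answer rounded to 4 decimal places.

Step 0: x=[9.1000] v=[0.0000]
Step 1: x=[9.0656] v=[-0.6880]
Step 2: x=[8.9972] v=[-1.3686]
Step 3: x=[8.8955] v=[-2.0345]
Step 4: x=[8.7616] v=[-2.6785]
Step 5: x=[8.5969] v=[-3.2937]
Step 6: x=[8.4032] v=[-3.8735]
Step 7: x=[8.1826] v=[-4.4117]
Step 8: x=[7.9375] v=[-4.9025]
Step 9: x=[7.6705] v=[-5.3406]
Step 10: x=[7.3844] v=[-5.7213]
Step 11: x=[7.0824] v=[-6.0404]
Step 12: x=[6.7677] v=[-6.2946]
Step 13: x=[6.4436] v=[-6.4812]
Step 14: x=[6.1137] v=[-6.5981]
Step 15: x=[5.7815] v=[-6.6440]
Step 16: x=[5.4506] v=[-6.6185]
Step 17: x=[5.1245] v=[-6.5219]
Step 18: x=[4.8067] v=[-6.3552]
Step 19: x=[4.5007] v=[-6.1201]
Step 20: x=[4.2097] v=[-5.8193]
Step 21: x=[3.9369] v=[-5.4559]
Step 22: x=[3.6852] v=[-5.0338]
Step 23: x=[3.4573] v=[-4.5576]
Step 24: x=[3.2557] v=[-4.0324]
Step 25: x=[3.0825] v=[-3.4639]
Step 26: x=[2.9396] v=[-2.8581]
Step 27: x=[2.8285] v=[-2.2216]
Step 28: x=[2.7504] v=[-1.5612]
Step 29: x=[2.7062] v=[-0.8840]
Step 30: x=[2.6963] v=[-0.1973]
Step 31: x=[2.7209] v=[0.4915]
First v>=0 after going negative at step 31, time=1.5500

Answer: 1.5500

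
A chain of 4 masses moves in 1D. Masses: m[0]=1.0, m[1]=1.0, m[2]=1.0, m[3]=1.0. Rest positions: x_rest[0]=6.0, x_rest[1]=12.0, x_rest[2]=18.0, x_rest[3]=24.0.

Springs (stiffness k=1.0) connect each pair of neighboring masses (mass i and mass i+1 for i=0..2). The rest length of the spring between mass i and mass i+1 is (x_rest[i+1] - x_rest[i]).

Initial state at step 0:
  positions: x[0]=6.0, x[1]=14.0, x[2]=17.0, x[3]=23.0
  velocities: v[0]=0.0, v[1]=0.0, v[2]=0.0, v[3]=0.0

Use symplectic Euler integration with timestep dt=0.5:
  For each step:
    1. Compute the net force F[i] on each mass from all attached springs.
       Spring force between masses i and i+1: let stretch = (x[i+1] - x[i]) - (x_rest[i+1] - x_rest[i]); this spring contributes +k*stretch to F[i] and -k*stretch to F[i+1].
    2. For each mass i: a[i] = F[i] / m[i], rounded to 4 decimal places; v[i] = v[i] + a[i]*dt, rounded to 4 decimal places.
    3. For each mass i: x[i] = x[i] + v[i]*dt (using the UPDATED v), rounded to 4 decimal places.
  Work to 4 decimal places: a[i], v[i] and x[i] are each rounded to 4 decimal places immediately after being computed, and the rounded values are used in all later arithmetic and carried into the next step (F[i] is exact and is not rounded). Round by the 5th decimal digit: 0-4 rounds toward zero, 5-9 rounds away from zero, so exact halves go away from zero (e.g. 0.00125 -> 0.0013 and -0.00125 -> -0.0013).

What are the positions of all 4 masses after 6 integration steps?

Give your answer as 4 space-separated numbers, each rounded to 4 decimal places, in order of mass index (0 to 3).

Answer: 4.7100 12.9112 17.0733 25.3058

Derivation:
Step 0: x=[6.0000 14.0000 17.0000 23.0000] v=[0.0000 0.0000 0.0000 0.0000]
Step 1: x=[6.5000 12.7500 17.7500 23.0000] v=[1.0000 -2.5000 1.5000 0.0000]
Step 2: x=[7.0625 11.1875 18.5625 23.1875] v=[1.1250 -3.1250 1.6250 0.3750]
Step 3: x=[7.1563 10.4375 18.6875 23.7188] v=[0.1875 -1.5000 0.2500 1.0625]
Step 4: x=[6.5704 10.9297 18.0078 24.4923] v=[-1.1719 0.9844 -1.3594 1.5469]
Step 5: x=[5.5743 12.1016 17.1797 25.1447] v=[-1.9923 2.3438 -1.6562 1.3047]
Step 6: x=[4.7100 12.9112 17.0733 25.3058] v=[-1.7287 1.6192 -0.2128 0.3222]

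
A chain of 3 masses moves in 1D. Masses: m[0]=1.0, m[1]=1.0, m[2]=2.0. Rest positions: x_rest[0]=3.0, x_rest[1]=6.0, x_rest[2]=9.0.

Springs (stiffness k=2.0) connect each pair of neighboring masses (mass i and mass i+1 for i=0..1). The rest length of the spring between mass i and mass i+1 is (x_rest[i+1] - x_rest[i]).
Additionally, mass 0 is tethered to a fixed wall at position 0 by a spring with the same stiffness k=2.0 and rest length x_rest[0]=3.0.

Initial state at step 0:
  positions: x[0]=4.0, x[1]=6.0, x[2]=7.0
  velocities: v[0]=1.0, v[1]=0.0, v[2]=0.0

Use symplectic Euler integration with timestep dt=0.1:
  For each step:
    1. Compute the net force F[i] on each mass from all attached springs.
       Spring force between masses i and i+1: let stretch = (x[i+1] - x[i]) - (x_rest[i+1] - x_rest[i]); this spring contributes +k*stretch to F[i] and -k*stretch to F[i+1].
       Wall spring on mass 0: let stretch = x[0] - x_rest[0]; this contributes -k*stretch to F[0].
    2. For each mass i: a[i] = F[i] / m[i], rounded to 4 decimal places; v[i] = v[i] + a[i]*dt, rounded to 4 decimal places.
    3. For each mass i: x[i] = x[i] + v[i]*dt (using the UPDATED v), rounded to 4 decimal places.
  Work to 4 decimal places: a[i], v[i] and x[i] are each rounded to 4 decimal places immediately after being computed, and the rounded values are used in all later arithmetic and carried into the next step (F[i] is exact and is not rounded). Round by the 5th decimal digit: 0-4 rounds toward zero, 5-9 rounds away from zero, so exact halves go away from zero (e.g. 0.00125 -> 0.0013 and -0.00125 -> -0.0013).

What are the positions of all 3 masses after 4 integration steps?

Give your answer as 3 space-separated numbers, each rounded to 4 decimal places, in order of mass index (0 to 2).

Step 0: x=[4.0000 6.0000 7.0000] v=[1.0000 0.0000 0.0000]
Step 1: x=[4.0600 5.9800 7.0200] v=[0.6000 -0.2000 0.2000]
Step 2: x=[4.0772 5.9424 7.0596] v=[0.1720 -0.3760 0.3960]
Step 3: x=[4.0502 5.8898 7.1180] v=[-0.2704 -0.5256 0.5843]
Step 4: x=[3.9790 5.8250 7.1942] v=[-0.7125 -0.6479 0.7615]

Answer: 3.9790 5.8250 7.1942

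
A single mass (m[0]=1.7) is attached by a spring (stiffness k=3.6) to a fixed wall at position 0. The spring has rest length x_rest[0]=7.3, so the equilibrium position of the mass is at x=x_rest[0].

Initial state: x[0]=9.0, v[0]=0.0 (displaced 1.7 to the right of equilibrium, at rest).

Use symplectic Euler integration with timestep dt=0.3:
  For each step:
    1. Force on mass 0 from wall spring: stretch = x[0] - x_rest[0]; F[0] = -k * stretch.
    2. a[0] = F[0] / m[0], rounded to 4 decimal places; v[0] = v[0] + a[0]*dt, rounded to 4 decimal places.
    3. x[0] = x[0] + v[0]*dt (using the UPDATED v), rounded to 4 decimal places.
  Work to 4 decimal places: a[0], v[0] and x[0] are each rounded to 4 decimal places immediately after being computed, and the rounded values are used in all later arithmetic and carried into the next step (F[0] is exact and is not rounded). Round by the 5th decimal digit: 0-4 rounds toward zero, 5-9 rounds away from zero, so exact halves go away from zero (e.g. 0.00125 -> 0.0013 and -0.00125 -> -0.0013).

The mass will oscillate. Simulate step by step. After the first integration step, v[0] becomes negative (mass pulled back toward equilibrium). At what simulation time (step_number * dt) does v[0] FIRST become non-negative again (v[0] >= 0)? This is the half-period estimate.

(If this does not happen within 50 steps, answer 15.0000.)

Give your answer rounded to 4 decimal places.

Answer: 2.4000

Derivation:
Step 0: x=[9.0000] v=[0.0000]
Step 1: x=[8.6760] v=[-1.0800]
Step 2: x=[8.0897] v=[-1.9542]
Step 3: x=[7.3529] v=[-2.4559]
Step 4: x=[6.6061] v=[-2.4895]
Step 5: x=[5.9915] v=[-2.0487]
Step 6: x=[5.6263] v=[-1.2174]
Step 7: x=[5.5801] v=[-0.1541]
Step 8: x=[5.8617] v=[0.9385]
First v>=0 after going negative at step 8, time=2.4000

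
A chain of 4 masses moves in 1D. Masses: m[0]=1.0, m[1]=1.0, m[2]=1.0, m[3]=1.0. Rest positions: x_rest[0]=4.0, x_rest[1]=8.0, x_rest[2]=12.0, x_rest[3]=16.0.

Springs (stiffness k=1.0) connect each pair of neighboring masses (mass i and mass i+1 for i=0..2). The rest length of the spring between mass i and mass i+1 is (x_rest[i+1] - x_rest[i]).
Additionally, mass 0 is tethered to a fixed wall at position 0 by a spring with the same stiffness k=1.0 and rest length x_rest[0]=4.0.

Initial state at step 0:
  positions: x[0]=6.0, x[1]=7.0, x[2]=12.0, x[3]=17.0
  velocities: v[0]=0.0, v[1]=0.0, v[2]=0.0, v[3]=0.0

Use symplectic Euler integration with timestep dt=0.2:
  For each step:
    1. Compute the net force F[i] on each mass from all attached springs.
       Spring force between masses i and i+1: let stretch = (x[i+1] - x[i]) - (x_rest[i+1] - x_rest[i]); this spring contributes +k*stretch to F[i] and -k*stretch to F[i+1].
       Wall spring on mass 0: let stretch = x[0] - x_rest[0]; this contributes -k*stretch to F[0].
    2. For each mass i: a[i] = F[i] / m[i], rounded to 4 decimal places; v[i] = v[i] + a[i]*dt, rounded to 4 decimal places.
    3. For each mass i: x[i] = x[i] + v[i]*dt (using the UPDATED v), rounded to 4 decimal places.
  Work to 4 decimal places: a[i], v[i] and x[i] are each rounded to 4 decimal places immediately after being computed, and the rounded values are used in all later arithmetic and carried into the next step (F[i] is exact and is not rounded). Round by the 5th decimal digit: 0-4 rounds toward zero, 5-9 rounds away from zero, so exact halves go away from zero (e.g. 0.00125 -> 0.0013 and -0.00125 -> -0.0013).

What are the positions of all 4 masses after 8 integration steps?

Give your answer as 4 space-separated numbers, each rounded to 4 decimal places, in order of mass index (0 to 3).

Step 0: x=[6.0000 7.0000 12.0000 17.0000] v=[0.0000 0.0000 0.0000 0.0000]
Step 1: x=[5.8000 7.1600 12.0000 16.9600] v=[-1.0000 0.8000 0.0000 -0.2000]
Step 2: x=[5.4224 7.4592 12.0048 16.8816] v=[-1.8880 1.4960 0.0240 -0.3920]
Step 3: x=[4.9094 7.8588 12.0228 16.7681] v=[-2.5651 1.9978 0.0902 -0.5674]
Step 4: x=[4.3180 8.3069 12.0641 16.6248] v=[-2.9571 2.2407 0.2065 -0.7165]
Step 5: x=[3.7134 8.7458 12.1375 16.4591] v=[-3.0229 2.1944 0.3672 -0.8286]
Step 6: x=[3.1616 9.1191 12.2481 16.2805] v=[-2.7591 1.8663 0.5532 -0.8929]
Step 7: x=[2.7216 9.3792 12.3949 16.1006] v=[-2.1999 1.3006 0.7339 -0.8994]
Step 8: x=[2.4391 9.4936 12.5693 15.9325] v=[-1.4127 0.5722 0.8719 -0.8405]

Answer: 2.4391 9.4936 12.5693 15.9325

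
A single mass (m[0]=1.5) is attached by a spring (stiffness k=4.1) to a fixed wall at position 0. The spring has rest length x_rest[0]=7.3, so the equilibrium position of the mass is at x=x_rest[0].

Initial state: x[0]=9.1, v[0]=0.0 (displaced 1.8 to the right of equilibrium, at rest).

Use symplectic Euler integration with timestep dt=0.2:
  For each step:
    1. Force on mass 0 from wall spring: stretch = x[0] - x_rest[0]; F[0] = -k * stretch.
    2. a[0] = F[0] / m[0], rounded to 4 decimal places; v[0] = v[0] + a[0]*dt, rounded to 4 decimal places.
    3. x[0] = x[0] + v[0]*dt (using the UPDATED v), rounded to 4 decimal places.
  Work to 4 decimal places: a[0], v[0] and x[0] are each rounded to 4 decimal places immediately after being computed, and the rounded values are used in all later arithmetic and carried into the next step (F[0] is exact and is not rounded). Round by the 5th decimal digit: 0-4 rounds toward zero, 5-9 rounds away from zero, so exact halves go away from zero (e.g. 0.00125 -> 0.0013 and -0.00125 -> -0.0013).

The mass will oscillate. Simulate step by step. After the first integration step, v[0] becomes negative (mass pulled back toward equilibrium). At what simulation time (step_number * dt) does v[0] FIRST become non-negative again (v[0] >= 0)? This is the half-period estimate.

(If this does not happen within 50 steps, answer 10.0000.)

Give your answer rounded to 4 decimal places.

Step 0: x=[9.1000] v=[0.0000]
Step 1: x=[8.9032] v=[-0.9840]
Step 2: x=[8.5311] v=[-1.8604]
Step 3: x=[8.0244] v=[-2.5334]
Step 4: x=[7.4385] v=[-2.9294]
Step 5: x=[6.8375] v=[-3.0051]
Step 6: x=[6.2870] v=[-2.7523]
Step 7: x=[5.8473] v=[-2.1985]
Step 8: x=[5.5664] v=[-1.4044]
Step 9: x=[5.4751] v=[-0.4567]
Step 10: x=[5.5833] v=[0.5409]
First v>=0 after going negative at step 10, time=2.0000

Answer: 2.0000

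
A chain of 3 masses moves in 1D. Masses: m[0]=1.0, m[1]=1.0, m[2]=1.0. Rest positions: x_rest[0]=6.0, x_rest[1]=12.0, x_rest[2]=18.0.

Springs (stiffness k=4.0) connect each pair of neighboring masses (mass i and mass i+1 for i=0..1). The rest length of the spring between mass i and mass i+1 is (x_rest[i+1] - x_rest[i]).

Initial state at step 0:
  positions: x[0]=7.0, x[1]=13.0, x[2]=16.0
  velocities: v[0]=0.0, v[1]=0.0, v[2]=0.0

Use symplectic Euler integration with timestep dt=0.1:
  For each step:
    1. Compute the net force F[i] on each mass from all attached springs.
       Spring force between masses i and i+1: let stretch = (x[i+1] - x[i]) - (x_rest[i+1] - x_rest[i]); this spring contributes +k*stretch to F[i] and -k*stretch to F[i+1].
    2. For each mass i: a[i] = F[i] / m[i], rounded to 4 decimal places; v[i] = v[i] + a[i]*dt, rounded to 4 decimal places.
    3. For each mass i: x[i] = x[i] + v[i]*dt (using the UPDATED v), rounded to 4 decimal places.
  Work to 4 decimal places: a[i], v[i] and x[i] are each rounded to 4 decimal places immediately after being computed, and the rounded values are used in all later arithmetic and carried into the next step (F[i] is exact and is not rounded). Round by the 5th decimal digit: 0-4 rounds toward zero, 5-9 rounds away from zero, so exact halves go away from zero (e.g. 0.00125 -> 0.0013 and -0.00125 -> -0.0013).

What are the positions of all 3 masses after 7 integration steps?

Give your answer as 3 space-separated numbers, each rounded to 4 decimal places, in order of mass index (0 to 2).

Answer: 6.5408 11.1242 18.3351

Derivation:
Step 0: x=[7.0000 13.0000 16.0000] v=[0.0000 0.0000 0.0000]
Step 1: x=[7.0000 12.8800 16.1200] v=[0.0000 -1.2000 1.2000]
Step 2: x=[6.9952 12.6544 16.3504] v=[-0.0480 -2.2560 2.3040]
Step 3: x=[6.9768 12.3503 16.6730] v=[-0.1843 -3.0413 3.2256]
Step 4: x=[6.9333 12.0041 17.0627] v=[-0.4349 -3.4616 3.8965]
Step 5: x=[6.8526 11.6575 17.4900] v=[-0.8066 -3.4665 4.2731]
Step 6: x=[6.7241 11.3520 17.9240] v=[-1.2846 -3.0555 4.3401]
Step 7: x=[6.5408 11.1242 18.3351] v=[-1.8334 -2.2779 4.1113]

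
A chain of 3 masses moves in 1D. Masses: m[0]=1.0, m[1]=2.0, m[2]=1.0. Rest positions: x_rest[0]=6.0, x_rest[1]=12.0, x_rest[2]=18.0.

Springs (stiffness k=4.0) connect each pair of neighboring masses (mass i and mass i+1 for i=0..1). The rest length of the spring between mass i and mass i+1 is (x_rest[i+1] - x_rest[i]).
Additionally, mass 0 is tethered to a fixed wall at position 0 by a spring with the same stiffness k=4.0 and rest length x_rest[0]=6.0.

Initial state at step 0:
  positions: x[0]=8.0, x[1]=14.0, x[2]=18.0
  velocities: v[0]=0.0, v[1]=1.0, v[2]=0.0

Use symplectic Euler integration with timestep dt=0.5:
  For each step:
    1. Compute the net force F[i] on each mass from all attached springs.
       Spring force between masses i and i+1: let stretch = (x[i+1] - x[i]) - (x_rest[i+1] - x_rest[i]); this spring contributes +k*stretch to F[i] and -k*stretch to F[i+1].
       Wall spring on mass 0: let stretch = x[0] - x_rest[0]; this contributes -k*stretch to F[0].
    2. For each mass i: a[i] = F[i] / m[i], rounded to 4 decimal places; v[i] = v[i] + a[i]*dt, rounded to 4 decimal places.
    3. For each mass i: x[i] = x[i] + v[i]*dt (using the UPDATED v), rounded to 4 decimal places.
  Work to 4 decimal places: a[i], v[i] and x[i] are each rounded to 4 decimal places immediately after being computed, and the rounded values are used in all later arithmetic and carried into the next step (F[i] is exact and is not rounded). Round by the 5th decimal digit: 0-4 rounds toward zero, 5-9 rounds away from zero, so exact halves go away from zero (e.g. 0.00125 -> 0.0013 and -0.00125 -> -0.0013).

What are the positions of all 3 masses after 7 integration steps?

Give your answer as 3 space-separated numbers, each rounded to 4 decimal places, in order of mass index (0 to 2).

Answer: 4.2500 10.1250 18.7500

Derivation:
Step 0: x=[8.0000 14.0000 18.0000] v=[0.0000 1.0000 0.0000]
Step 1: x=[6.0000 13.5000 20.0000] v=[-4.0000 -1.0000 4.0000]
Step 2: x=[5.5000 12.5000 21.5000] v=[-1.0000 -2.0000 3.0000]
Step 3: x=[6.5000 12.5000 20.0000] v=[2.0000 0.0000 -3.0000]
Step 4: x=[7.0000 13.2500 17.0000] v=[1.0000 1.5000 -6.0000]
Step 5: x=[6.7500 12.7500 16.2500] v=[-0.5000 -1.0000 -1.5000]
Step 6: x=[5.7500 11.0000 18.0000] v=[-2.0000 -3.5000 3.5000]
Step 7: x=[4.2500 10.1250 18.7500] v=[-3.0000 -1.7500 1.5000]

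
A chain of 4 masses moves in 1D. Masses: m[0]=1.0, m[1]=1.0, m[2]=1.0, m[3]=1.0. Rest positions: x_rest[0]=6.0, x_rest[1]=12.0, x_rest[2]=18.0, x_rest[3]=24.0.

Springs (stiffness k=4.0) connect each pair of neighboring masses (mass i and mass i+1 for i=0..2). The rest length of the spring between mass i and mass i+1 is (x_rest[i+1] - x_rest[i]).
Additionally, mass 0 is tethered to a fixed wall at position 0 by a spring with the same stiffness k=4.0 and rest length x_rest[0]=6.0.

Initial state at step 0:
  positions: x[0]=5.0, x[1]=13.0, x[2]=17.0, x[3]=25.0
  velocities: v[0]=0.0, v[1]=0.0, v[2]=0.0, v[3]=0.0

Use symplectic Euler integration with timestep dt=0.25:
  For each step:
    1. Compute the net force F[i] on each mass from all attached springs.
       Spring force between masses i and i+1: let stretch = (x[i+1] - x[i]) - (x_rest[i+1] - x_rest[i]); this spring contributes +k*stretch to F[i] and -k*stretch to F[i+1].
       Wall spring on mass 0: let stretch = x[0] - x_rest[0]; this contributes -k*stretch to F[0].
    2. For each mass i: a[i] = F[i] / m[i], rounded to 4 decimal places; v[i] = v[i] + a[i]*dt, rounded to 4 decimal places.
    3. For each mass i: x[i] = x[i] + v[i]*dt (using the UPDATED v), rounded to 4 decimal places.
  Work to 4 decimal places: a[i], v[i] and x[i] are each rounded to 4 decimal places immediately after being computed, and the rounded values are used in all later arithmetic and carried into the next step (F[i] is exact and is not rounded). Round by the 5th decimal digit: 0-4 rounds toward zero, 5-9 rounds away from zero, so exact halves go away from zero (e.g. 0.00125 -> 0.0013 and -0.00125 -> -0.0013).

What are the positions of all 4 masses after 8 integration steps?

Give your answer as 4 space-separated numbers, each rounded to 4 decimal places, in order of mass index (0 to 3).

Step 0: x=[5.0000 13.0000 17.0000 25.0000] v=[0.0000 0.0000 0.0000 0.0000]
Step 1: x=[5.7500 12.0000 18.0000 24.5000] v=[3.0000 -4.0000 4.0000 -2.0000]
Step 2: x=[6.6250 10.9375 19.1250 23.8750] v=[3.5000 -4.2500 4.5000 -2.5000]
Step 3: x=[6.9219 10.8438 19.3906 23.5625] v=[1.1875 -0.3750 1.0625 -1.2500]
Step 4: x=[6.4688 11.9063 18.5625 23.7070] v=[-1.8125 4.2499 -3.3124 0.5781]
Step 5: x=[5.7579 13.2735 17.3565 24.0654] v=[-2.8438 5.4686 -4.8241 1.4336]
Step 6: x=[5.4864 13.7825 16.8070 24.2466] v=[-1.0861 2.0360 -2.1982 0.7247]
Step 7: x=[5.9173 12.9736 17.3612 24.0679] v=[1.7236 -3.2356 2.2169 -0.7149]
Step 8: x=[6.6330 11.4975 18.4952 23.7125] v=[2.8626 -5.9043 4.5360 -1.4216]

Answer: 6.6330 11.4975 18.4952 23.7125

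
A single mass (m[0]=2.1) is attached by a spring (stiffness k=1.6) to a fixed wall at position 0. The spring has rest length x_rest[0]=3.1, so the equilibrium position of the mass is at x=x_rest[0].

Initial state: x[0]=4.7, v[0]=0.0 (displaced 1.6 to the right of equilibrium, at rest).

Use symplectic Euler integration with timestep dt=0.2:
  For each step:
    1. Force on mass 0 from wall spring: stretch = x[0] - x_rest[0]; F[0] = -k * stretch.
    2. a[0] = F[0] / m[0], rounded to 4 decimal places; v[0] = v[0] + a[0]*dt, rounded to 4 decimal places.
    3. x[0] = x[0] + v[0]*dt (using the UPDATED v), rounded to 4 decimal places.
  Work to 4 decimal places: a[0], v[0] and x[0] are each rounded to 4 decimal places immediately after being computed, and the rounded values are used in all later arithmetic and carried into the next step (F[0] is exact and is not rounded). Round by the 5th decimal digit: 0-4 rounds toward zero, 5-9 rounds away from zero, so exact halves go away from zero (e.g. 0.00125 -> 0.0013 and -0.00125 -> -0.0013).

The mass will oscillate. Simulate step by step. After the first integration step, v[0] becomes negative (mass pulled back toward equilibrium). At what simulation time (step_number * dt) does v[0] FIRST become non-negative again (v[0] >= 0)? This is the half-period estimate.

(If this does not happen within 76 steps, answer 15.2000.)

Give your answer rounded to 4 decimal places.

Step 0: x=[4.7000] v=[0.0000]
Step 1: x=[4.6512] v=[-0.2438]
Step 2: x=[4.5552] v=[-0.4802]
Step 3: x=[4.4148] v=[-0.7019]
Step 4: x=[4.2343] v=[-0.9023]
Step 5: x=[4.0193] v=[-1.0751]
Step 6: x=[3.7763] v=[-1.2152]
Step 7: x=[3.5126] v=[-1.3183]
Step 8: x=[3.2364] v=[-1.3812]
Step 9: x=[2.9560] v=[-1.4020]
Step 10: x=[2.6800] v=[-1.3801]
Step 11: x=[2.4168] v=[-1.3161]
Step 12: x=[2.1744] v=[-1.2120]
Step 13: x=[1.9602] v=[-1.0710]
Step 14: x=[1.7807] v=[-0.8973]
Step 15: x=[1.6414] v=[-0.6963]
Step 16: x=[1.5466] v=[-0.4740]
Step 17: x=[1.4991] v=[-0.2373]
Step 18: x=[1.5004] v=[0.0066]
First v>=0 after going negative at step 18, time=3.6000

Answer: 3.6000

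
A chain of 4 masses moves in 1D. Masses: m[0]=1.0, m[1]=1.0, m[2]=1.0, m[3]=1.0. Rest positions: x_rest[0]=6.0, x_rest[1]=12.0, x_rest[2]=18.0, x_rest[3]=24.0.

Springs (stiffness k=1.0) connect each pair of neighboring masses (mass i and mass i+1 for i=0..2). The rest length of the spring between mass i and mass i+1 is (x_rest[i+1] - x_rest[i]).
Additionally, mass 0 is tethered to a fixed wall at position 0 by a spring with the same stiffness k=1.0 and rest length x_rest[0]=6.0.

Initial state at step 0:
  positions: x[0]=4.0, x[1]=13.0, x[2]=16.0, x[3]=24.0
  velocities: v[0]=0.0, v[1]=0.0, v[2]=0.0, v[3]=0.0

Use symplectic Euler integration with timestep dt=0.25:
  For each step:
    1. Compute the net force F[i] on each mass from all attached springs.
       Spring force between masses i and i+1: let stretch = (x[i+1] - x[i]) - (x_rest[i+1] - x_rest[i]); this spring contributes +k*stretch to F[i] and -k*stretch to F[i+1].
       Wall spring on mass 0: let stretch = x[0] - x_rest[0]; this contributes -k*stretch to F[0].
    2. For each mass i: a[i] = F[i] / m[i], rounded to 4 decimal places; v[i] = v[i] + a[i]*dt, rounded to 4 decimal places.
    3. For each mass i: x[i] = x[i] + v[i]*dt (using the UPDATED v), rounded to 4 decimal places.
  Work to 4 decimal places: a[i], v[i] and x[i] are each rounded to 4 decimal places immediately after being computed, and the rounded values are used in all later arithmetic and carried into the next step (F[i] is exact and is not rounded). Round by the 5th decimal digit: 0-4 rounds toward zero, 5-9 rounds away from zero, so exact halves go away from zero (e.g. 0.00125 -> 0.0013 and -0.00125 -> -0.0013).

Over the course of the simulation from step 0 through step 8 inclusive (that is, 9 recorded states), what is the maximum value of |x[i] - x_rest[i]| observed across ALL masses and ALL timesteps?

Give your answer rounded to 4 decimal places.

Step 0: x=[4.0000 13.0000 16.0000 24.0000] v=[0.0000 0.0000 0.0000 0.0000]
Step 1: x=[4.3125 12.6250 16.3125 23.8750] v=[1.2500 -1.5000 1.2500 -0.5000]
Step 2: x=[4.8750 11.9609 16.8672 23.6524] v=[2.2500 -2.6563 2.2188 -0.8906]
Step 3: x=[5.5757 11.1606 17.5393 23.3807] v=[2.8027 -3.2012 2.6885 -1.0869]
Step 4: x=[6.2770 10.4099 18.1779 23.1189] v=[2.8050 -3.0028 2.5542 -1.0473]
Step 5: x=[6.8443 9.8864 18.6398 22.9233] v=[2.2690 -2.0940 1.8475 -0.7826]
Step 6: x=[7.1739 9.7199 18.8223 22.8349] v=[1.3185 -0.6662 0.7300 -0.3535]
Step 7: x=[7.2143 9.9631 18.6867 22.8708] v=[0.1615 0.9729 -0.5425 0.1434]
Step 8: x=[6.9756 10.5798 18.2674 23.0202] v=[-0.9549 2.4666 -1.6774 0.5974]
Max displacement = 2.2801

Answer: 2.2801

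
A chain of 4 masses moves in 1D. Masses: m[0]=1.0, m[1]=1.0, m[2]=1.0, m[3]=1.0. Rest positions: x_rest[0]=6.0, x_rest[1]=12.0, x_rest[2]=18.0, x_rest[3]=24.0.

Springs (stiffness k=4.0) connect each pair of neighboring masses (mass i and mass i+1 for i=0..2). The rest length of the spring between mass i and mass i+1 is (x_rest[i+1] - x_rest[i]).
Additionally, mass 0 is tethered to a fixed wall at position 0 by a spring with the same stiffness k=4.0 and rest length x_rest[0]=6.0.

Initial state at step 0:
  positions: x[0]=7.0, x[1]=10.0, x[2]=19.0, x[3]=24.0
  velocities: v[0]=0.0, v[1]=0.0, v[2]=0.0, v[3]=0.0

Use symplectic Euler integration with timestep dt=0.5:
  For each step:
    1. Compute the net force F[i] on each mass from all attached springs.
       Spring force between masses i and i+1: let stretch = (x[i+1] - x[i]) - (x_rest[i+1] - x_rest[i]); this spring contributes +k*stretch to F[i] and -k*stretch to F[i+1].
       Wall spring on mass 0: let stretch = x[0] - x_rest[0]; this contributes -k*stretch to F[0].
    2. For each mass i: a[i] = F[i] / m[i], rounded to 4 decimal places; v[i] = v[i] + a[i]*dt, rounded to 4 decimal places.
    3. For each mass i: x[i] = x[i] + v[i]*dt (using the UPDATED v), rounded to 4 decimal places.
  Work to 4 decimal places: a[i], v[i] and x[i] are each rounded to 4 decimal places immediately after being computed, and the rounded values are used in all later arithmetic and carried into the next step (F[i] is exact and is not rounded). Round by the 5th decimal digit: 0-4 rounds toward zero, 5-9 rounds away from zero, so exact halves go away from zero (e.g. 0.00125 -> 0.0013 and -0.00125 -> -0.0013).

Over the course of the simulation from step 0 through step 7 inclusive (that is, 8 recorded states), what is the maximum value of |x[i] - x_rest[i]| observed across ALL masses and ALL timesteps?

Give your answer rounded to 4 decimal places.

Step 0: x=[7.0000 10.0000 19.0000 24.0000] v=[0.0000 0.0000 0.0000 0.0000]
Step 1: x=[3.0000 16.0000 15.0000 25.0000] v=[-8.0000 12.0000 -8.0000 2.0000]
Step 2: x=[9.0000 8.0000 22.0000 22.0000] v=[12.0000 -16.0000 14.0000 -6.0000]
Step 3: x=[5.0000 15.0000 15.0000 25.0000] v=[-8.0000 14.0000 -14.0000 6.0000]
Step 4: x=[6.0000 12.0000 18.0000 24.0000] v=[2.0000 -6.0000 6.0000 -2.0000]
Step 5: x=[7.0000 9.0000 21.0000 23.0000] v=[2.0000 -6.0000 6.0000 -2.0000]
Step 6: x=[3.0000 16.0000 14.0000 26.0000] v=[-8.0000 14.0000 -14.0000 6.0000]
Step 7: x=[9.0000 8.0000 21.0000 23.0000] v=[12.0000 -16.0000 14.0000 -6.0000]
Max displacement = 4.0000

Answer: 4.0000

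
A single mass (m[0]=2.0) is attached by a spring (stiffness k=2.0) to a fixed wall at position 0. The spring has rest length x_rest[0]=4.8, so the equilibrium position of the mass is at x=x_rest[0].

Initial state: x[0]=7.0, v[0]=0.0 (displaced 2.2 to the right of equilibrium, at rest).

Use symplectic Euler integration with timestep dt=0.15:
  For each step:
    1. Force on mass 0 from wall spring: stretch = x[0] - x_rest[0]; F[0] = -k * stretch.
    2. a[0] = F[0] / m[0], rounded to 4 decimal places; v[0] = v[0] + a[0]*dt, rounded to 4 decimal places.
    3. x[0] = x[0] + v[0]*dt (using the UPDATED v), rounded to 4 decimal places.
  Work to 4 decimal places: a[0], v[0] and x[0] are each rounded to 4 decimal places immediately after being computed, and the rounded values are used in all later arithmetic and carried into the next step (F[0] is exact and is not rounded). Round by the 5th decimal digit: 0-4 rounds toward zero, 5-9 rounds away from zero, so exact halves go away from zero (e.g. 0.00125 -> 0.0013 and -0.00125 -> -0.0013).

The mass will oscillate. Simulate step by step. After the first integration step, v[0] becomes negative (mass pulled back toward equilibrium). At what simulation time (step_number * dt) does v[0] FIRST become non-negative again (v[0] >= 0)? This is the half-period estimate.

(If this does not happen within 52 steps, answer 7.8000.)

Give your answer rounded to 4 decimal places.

Step 0: x=[7.0000] v=[0.0000]
Step 1: x=[6.9505] v=[-0.3300]
Step 2: x=[6.8526] v=[-0.6526]
Step 3: x=[6.7085] v=[-0.9605]
Step 4: x=[6.5215] v=[-1.2468]
Step 5: x=[6.2958] v=[-1.5050]
Step 6: x=[6.0364] v=[-1.7294]
Step 7: x=[5.7492] v=[-1.9149]
Step 8: x=[5.4406] v=[-2.0573]
Step 9: x=[5.1176] v=[-2.1534]
Step 10: x=[4.7875] v=[-2.2010]
Step 11: x=[4.4576] v=[-2.1991]
Step 12: x=[4.1354] v=[-2.1477]
Step 13: x=[3.8282] v=[-2.0480]
Step 14: x=[3.5429] v=[-1.9022]
Step 15: x=[3.2859] v=[-1.7136]
Step 16: x=[3.0629] v=[-1.4865]
Step 17: x=[2.8790] v=[-1.2259]
Step 18: x=[2.7383] v=[-0.9378]
Step 19: x=[2.6440] v=[-0.6285]
Step 20: x=[2.5982] v=[-0.3051]
Step 21: x=[2.6020] v=[0.0252]
First v>=0 after going negative at step 21, time=3.1500

Answer: 3.1500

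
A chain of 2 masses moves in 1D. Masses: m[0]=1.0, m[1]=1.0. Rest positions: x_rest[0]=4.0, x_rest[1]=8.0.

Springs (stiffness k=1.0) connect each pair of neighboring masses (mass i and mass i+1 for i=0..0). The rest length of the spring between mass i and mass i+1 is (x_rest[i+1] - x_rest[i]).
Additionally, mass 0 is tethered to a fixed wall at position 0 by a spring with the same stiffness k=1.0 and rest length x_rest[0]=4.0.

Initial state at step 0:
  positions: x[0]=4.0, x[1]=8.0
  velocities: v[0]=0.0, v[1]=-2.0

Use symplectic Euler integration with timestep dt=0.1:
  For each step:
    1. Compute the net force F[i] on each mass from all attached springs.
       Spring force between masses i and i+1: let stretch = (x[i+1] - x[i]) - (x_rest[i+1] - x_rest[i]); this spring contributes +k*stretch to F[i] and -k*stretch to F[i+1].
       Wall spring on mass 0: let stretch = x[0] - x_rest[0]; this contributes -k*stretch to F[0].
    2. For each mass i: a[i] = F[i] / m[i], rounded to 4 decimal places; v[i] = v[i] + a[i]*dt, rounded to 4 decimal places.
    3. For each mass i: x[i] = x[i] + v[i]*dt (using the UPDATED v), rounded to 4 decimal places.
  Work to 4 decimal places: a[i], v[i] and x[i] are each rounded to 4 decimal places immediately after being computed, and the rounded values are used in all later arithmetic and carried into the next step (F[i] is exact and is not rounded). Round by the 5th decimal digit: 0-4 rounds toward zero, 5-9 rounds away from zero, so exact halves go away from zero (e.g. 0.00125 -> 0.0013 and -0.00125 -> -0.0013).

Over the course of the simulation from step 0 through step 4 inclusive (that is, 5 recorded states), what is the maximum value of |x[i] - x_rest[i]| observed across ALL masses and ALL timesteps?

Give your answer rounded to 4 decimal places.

Step 0: x=[4.0000 8.0000] v=[0.0000 -2.0000]
Step 1: x=[4.0000 7.8000] v=[0.0000 -2.0000]
Step 2: x=[3.9980 7.6020] v=[-0.0200 -1.9800]
Step 3: x=[3.9921 7.4080] v=[-0.0594 -1.9404]
Step 4: x=[3.9804 7.2198] v=[-0.1170 -1.8820]
Max displacement = 0.7802

Answer: 0.7802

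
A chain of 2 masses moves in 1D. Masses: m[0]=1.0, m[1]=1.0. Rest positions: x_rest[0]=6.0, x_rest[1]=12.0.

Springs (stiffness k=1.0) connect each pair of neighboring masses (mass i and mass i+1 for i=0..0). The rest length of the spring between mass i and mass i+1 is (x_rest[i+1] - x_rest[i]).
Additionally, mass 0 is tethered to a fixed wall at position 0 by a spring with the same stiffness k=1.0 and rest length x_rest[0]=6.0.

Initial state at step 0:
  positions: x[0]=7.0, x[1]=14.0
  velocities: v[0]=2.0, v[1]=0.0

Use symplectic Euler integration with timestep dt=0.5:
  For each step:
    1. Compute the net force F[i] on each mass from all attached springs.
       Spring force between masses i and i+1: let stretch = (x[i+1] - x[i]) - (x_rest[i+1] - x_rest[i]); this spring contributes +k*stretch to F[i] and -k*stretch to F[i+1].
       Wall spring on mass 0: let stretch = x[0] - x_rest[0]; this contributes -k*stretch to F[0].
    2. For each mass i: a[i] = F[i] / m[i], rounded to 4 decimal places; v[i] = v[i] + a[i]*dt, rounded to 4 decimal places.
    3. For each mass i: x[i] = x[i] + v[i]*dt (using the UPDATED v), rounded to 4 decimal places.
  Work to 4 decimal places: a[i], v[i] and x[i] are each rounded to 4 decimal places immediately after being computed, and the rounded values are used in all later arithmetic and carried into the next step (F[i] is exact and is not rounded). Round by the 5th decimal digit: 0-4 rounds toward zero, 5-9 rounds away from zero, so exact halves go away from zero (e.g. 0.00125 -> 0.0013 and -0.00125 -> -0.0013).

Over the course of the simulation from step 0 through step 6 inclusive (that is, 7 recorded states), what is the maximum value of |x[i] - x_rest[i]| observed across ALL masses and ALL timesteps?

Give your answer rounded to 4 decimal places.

Answer: 2.4375

Derivation:
Step 0: x=[7.0000 14.0000] v=[2.0000 0.0000]
Step 1: x=[8.0000 13.7500] v=[2.0000 -0.5000]
Step 2: x=[8.4375 13.5625] v=[0.8750 -0.3750]
Step 3: x=[8.0469 13.5938] v=[-0.7813 0.0625]
Step 4: x=[7.0313 13.7384] v=[-2.0313 0.2891]
Step 5: x=[5.9346 13.7062] v=[-2.1934 -0.0645]
Step 6: x=[5.2972 13.2311] v=[-1.2749 -0.9503]
Max displacement = 2.4375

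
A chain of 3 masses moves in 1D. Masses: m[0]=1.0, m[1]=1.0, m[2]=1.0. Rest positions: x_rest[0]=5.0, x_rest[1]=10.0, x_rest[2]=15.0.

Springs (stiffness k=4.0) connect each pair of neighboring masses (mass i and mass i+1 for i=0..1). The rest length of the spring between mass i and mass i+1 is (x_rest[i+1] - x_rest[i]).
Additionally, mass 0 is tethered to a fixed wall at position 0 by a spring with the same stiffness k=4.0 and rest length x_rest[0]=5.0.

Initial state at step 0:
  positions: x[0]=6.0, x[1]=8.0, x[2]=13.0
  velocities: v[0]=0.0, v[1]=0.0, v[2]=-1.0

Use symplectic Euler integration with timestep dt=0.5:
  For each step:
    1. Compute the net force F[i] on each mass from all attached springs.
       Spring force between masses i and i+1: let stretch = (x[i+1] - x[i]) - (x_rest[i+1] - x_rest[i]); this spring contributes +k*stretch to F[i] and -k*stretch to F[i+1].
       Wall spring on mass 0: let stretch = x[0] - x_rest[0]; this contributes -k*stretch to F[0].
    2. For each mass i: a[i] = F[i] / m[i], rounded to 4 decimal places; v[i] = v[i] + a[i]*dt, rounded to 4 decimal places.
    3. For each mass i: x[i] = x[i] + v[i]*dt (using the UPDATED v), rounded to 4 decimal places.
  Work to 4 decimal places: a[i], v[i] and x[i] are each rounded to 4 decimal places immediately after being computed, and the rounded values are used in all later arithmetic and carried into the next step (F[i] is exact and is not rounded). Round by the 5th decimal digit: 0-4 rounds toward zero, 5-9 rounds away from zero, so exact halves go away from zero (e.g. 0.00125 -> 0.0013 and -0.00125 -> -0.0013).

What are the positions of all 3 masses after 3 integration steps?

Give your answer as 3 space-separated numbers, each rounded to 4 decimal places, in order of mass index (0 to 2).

Step 0: x=[6.0000 8.0000 13.0000] v=[0.0000 0.0000 -1.0000]
Step 1: x=[2.0000 11.0000 12.5000] v=[-8.0000 6.0000 -1.0000]
Step 2: x=[5.0000 6.5000 15.5000] v=[6.0000 -9.0000 6.0000]
Step 3: x=[4.5000 9.5000 14.5000] v=[-1.0000 6.0000 -2.0000]

Answer: 4.5000 9.5000 14.5000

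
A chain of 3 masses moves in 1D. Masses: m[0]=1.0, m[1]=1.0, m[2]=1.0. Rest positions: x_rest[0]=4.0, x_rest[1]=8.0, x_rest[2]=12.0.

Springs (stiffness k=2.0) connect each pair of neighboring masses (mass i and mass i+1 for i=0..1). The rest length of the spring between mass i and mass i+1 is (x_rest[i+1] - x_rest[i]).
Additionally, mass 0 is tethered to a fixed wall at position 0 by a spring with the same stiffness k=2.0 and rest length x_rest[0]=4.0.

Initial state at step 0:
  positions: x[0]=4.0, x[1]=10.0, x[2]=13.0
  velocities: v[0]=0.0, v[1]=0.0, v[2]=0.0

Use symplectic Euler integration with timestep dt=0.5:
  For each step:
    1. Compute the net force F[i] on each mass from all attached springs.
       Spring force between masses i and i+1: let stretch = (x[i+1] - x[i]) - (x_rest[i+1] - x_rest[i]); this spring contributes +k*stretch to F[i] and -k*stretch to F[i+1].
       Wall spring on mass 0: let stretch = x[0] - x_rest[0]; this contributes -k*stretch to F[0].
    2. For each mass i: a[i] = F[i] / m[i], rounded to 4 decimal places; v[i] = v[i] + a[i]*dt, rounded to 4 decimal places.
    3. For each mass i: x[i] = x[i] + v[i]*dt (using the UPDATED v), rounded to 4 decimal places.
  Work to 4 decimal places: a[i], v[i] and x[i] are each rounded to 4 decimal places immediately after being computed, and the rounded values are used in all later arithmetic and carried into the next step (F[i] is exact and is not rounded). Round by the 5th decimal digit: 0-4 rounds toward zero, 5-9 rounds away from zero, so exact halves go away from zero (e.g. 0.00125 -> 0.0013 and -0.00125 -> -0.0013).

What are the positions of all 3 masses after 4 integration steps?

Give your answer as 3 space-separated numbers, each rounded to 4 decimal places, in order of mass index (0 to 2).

Step 0: x=[4.0000 10.0000 13.0000] v=[0.0000 0.0000 0.0000]
Step 1: x=[5.0000 8.5000 13.5000] v=[2.0000 -3.0000 1.0000]
Step 2: x=[5.2500 7.7500 13.5000] v=[0.5000 -1.5000 0.0000]
Step 3: x=[4.1250 8.6250 12.6250] v=[-2.2500 1.7500 -1.7500]
Step 4: x=[3.1875 9.2500 11.7500] v=[-1.8750 1.2500 -1.7500]

Answer: 3.1875 9.2500 11.7500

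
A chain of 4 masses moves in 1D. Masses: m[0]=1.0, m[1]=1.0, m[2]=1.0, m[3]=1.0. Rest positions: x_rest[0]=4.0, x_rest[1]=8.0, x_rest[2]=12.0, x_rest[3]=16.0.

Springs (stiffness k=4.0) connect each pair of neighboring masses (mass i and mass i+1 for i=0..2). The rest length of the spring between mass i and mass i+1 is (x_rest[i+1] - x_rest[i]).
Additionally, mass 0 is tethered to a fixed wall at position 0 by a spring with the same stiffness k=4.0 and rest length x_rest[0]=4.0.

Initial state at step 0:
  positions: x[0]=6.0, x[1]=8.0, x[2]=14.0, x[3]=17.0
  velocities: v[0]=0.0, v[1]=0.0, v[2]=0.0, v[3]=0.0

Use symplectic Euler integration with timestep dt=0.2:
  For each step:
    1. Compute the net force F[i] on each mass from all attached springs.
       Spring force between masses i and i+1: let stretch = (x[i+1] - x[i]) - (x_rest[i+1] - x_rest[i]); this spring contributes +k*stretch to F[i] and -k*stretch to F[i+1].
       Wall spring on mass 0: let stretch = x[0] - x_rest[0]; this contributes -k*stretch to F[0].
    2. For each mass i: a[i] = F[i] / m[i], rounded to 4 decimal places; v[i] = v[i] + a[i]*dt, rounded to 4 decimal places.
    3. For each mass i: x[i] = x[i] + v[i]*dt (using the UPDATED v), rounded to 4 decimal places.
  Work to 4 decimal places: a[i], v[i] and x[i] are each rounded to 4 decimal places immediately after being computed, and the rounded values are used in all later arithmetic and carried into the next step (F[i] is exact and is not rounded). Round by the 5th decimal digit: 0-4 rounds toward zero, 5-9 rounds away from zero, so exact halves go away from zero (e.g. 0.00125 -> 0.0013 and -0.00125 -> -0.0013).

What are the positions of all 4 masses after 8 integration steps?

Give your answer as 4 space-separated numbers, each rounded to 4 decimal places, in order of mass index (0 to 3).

Step 0: x=[6.0000 8.0000 14.0000 17.0000] v=[0.0000 0.0000 0.0000 0.0000]
Step 1: x=[5.3600 8.6400 13.5200 17.1600] v=[-3.2000 3.2000 -2.4000 0.8000]
Step 2: x=[4.3872 9.5360 12.8416 17.3776] v=[-4.8640 4.4800 -3.3920 1.0880]
Step 3: x=[3.5363 10.1371 12.3601 17.5094] v=[-4.2547 3.0054 -2.4077 0.6592]
Step 4: x=[3.1757 10.0377 12.3468 17.4574] v=[-1.8031 -0.4968 -0.0667 -0.2602]
Step 5: x=[3.4049 9.2099 12.7817 17.2277] v=[1.1459 -4.1391 2.1745 -1.1487]
Step 6: x=[4.0181 8.0248 13.3565 16.9266] v=[3.0660 -5.9257 2.8739 -1.5055]
Step 7: x=[4.6295 7.0517 13.6494 16.6943] v=[3.0569 -4.8657 1.4646 -1.1616]
Step 8: x=[4.8877 6.7466 13.3739 16.6148] v=[1.2911 -1.5253 -1.3776 -0.3975]

Answer: 4.8877 6.7466 13.3739 16.6148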